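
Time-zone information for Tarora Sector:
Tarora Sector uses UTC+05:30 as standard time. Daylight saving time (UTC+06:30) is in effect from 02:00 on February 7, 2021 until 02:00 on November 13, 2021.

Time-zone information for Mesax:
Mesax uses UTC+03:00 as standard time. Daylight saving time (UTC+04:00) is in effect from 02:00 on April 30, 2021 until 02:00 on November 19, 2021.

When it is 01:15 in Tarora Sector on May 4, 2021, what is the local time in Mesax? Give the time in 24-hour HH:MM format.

May 4, 2021 falls between 7 February and 13 November, so daylight saving is in effect and Tarora Sector is at UTC+06:30.
01:15 Tarora Sector − 6h30m = 18:45 UTC (rolling into the previous day, 3 May 2021).
At the standard offset (UTC+03:00), 18:45 UTC + 3h = 21:45 Mesax standard time.
Daylight saving runs 30 April – 19 November; the standard-time date in Mesax, May 3, 2021, is inside that window, so Mesax is at UTC+04:00.
18:45 UTC + 4h = 22:45 Mesax.

22:45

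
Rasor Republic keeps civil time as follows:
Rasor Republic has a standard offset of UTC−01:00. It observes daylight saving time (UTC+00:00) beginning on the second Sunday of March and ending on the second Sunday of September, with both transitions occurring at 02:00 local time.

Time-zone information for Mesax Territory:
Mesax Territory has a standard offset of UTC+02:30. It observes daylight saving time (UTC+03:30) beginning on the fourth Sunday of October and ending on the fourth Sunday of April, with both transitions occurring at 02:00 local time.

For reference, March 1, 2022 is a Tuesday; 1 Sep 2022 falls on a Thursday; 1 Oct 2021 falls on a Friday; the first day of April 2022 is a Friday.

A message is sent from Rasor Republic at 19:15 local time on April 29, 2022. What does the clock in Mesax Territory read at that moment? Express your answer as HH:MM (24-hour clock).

1 March 2022 is a Tuesday, so the first Sunday is March 6 and the second is March 13.
1 September 2022 is a Thursday, so the first Sunday is September 4 and the second is September 11.
Daylight saving runs 13 March – 11 September; April 29, 2022 is inside that window, so Rasor Republic is at UTC+00:00.
19:15 Rasor Republic − 0h = 19:15 UTC.
1 October 2021 is a Friday, so the first Sunday is October 3 and the fourth is October 24.
1 April 2022 is a Friday, so the first Sunday is April 3 and the fourth is April 24.
At the standard offset (UTC+02:30), 19:15 UTC + 2h30m = 21:45 Mesax Territory standard time.
Daylight saving runs 24 October 2021 – 24 April 2022; the standard-time date in Mesax Territory, April 29, 2022, is outside that window, so Mesax Territory is on standard time at UTC+02:30.
19:15 UTC + 2h30m = 21:45 Mesax Territory.

21:45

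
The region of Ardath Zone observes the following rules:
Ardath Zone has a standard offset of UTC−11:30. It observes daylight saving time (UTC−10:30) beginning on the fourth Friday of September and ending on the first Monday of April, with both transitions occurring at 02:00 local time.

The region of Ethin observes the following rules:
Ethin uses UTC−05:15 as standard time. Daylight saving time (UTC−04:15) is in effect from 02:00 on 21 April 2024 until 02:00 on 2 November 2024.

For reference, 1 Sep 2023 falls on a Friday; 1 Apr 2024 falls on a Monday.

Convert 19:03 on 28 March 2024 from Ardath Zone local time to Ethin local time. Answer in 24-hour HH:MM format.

00:18

1 September 2023 is a Friday, so the first Friday is September 1 and the fourth is September 22.
1 April 2024 is a Monday, so the first Monday is April 1.
Daylight saving runs 22 September 2023 – 1 April 2024; 28 March 2024 is inside that window, so Ardath Zone is at UTC−10:30.
19:03 Ardath Zone + 10h30m = 05:33 UTC (rolling into the next day, 29 March 2024).
At the standard offset (UTC−05:15), 05:33 UTC − 5h15m = 00:18 Ethin standard time.
Daylight saving runs 21 April – 2 November; the standard-time date in Ethin, 29 March 2024, is outside that window, so Ethin is on standard time at UTC−05:15.
05:33 UTC − 5h15m = 00:18 Ethin.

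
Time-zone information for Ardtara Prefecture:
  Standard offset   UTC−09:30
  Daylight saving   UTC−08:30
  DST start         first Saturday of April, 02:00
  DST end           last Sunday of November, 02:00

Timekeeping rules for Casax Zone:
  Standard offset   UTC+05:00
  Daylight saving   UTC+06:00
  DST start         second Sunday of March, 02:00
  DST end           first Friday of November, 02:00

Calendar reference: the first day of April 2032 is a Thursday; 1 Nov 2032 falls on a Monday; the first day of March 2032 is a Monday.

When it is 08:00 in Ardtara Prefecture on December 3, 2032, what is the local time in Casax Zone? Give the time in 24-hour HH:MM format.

1 April 2032 is a Thursday, so the first Saturday is April 3.
1 November 2032 is a Monday, so Sundays fall on 7, 14, 21, 28; the last is November 28.
December 3, 2032 does not fall between 3 April and 28 November, so daylight saving is not in effect and Ardtara Prefecture is at UTC−09:30.
08:00 Ardtara Prefecture + 9h30m = 17:30 UTC.
1 March 2032 is a Monday, so the first Sunday is March 7 and the second is March 14.
1 November 2032 is a Monday, so the first Friday is November 5.
At the standard offset (UTC+05:00), 17:30 UTC + 5h = 22:30 Casax Zone standard time.
The standard-time date in Casax Zone, December 3, 2032, is outside the daylight-saving period (14 March – 5 November), so Casax Zone is on standard time, UTC+05:00.
17:30 UTC + 5h = 22:30 Casax Zone.

22:30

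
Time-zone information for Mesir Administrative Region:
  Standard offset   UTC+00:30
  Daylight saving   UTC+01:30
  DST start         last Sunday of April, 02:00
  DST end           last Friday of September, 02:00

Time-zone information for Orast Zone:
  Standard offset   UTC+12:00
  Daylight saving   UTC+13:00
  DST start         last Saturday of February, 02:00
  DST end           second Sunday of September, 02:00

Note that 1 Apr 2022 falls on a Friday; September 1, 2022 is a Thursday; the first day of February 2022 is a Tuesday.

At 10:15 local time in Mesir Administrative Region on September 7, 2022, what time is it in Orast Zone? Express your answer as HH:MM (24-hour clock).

1 April 2022 is a Friday, so Sundays fall on 3, 10, 17, 24; the last is April 24.
1 September 2022 is a Thursday, so Fridays fall on 2, 9, 16, 23, 30; the last is September 30.
September 7, 2022 lies within the daylight-saving period (24 April – 30 September), so Mesir Administrative Region is on daylight time, UTC+01:30.
10:15 Mesir Administrative Region − 1h30m = 08:45 UTC.
1 February 2022 is a Tuesday, so Saturdays fall on 5, 12, 19, 26; the last is February 26.
1 September 2022 is a Thursday, so the first Sunday is September 4 and the second is September 11.
At the standard offset (UTC+12:00), 08:45 UTC + 12h = 20:45 Orast Zone standard time.
The standard-time date in Orast Zone, September 7, 2022, lies within the daylight-saving period (26 February – 11 September), so Orast Zone is on daylight time, UTC+13:00.
08:45 UTC + 13h = 21:45 Orast Zone.

21:45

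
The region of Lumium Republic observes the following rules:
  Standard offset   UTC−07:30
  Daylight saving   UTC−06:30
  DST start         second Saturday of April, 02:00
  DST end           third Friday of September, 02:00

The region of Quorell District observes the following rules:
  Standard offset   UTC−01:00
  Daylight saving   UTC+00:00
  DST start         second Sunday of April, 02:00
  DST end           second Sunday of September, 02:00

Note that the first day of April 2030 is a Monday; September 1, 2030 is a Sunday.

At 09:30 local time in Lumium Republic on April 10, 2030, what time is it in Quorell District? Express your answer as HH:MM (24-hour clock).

1 April 2030 is a Monday, so the first Saturday is April 6 and the second is April 13.
1 September 2030 is a Sunday, so the first Friday is September 6 and the third is September 20.
April 10, 2030 is outside the daylight-saving period (13 April – 20 September), so Lumium Republic is on standard time, UTC−07:30.
09:30 Lumium Republic + 7h30m = 17:00 UTC.
1 April 2030 is a Monday, so the first Sunday is April 7 and the second is April 14.
1 September 2030 is a Sunday, so the first Sunday is September 1 and the second is September 8.
At the standard offset (UTC−01:00), 17:00 UTC − 1h = 16:00 Quorell District standard time.
Daylight saving runs 14 April – 8 September; the standard-time date in Quorell District, April 10, 2030, is outside that window, so Quorell District is on standard time at UTC−01:00.
17:00 UTC − 1h = 16:00 Quorell District.

16:00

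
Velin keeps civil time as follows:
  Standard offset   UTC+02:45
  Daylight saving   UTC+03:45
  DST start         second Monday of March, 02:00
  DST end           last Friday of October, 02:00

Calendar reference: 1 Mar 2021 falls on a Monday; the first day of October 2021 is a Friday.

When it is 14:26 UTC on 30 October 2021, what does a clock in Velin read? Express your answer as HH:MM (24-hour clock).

17:11

1 March 2021 is a Monday, so the first Monday is March 1 and the second is March 8.
1 October 2021 is a Friday, so Fridays fall on 1, 8, 15, 22, 29; the last is October 29.
At the standard offset (UTC+02:45), 14:26 UTC + 2h45m = 17:11 Velin standard time.
The standard-time date in Velin, 30 October 2021, is outside the daylight-saving period (8 March – 29 October), so Velin is on standard time, UTC+02:45.
14:26 UTC + 2h45m = 17:11 local.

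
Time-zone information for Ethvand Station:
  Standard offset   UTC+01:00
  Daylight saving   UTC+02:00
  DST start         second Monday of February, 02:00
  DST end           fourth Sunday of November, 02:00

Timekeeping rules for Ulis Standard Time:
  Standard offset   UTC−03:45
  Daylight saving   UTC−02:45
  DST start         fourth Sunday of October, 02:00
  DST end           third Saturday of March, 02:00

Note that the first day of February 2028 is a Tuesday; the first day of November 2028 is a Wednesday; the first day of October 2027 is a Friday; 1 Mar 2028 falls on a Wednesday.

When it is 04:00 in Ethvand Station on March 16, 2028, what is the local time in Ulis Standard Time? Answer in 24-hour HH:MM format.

23:15

1 February 2028 is a Tuesday, so the first Monday is February 7 and the second is February 14.
1 November 2028 is a Wednesday, so the first Sunday is November 5 and the fourth is November 26.
March 16, 2028 falls between 14 February and 26 November, so daylight saving is in effect and Ethvand Station is at UTC+02:00.
04:00 Ethvand Station − 2h = 02:00 UTC.
1 October 2027 is a Friday, so the first Sunday is October 3 and the fourth is October 24.
1 March 2028 is a Wednesday, so the first Saturday is March 4 and the third is March 18.
At the standard offset (UTC−03:45), 02:00 UTC − 3h45m = 22:15 Ulis Standard Time standard time (rolling into the previous day, 15 March 2028).
The standard-time date in Ulis Standard Time, March 15, 2028, falls between 24 October 2027 and 18 March 2028, so daylight saving is in effect and Ulis Standard Time is at UTC−02:45.
02:00 UTC − 2h45m = 23:15 Ulis Standard Time (rolling into the previous day, 15 March 2028).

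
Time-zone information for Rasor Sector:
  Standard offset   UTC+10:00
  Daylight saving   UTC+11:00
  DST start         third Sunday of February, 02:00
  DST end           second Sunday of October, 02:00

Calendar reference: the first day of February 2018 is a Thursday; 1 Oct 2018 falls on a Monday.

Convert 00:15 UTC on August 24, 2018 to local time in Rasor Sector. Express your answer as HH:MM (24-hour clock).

1 February 2018 is a Thursday, so the first Sunday is February 4 and the third is February 18.
1 October 2018 is a Monday, so the first Sunday is October 7 and the second is October 14.
At the standard offset (UTC+10:00), 00:15 UTC + 10h = 10:15 Rasor Sector standard time.
Daylight saving runs 18 February – 14 October; the standard-time date in Rasor Sector, August 24, 2018, is inside that window, so Rasor Sector is at UTC+11:00.
00:15 UTC + 11h = 11:15 local.

11:15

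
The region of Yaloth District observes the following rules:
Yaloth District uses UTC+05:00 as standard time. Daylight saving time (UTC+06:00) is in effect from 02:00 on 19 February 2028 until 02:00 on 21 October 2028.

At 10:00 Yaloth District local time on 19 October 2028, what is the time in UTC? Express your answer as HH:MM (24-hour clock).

19 October 2028 falls between 19 February and 21 October, so daylight saving is in effect and Yaloth District is at UTC+06:00.
10:00 local − 6h = 04:00 UTC.

04:00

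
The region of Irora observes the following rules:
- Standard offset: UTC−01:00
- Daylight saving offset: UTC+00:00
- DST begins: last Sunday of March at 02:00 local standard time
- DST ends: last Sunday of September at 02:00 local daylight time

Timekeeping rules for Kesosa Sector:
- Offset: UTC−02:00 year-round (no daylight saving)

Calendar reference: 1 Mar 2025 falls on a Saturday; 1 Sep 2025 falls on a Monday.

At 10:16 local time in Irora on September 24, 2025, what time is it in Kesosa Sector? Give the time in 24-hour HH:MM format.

1 March 2025 is a Saturday, so Sundays fall on 2, 9, 16, 23, 30; the last is March 30.
1 September 2025 is a Monday, so Sundays fall on 7, 14, 21, 28; the last is September 28.
Daylight saving runs 30 March – 28 September; September 24, 2025 is inside that window, so Irora is at UTC+00:00.
10:16 Irora − 0h = 10:16 UTC.
Kesosa Sector has no daylight saving, so its offset is UTC−02:00 year-round.
10:16 UTC − 2h = 08:16 Kesosa Sector.

08:16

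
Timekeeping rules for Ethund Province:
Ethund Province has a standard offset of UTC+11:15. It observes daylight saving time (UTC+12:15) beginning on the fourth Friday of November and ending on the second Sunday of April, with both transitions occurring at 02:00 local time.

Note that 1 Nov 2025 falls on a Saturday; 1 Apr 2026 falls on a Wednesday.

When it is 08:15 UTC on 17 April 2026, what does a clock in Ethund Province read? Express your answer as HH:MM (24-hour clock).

19:30

1 November 2025 is a Saturday, so the first Friday is November 7 and the fourth is November 28.
1 April 2026 is a Wednesday, so the first Sunday is April 5 and the second is April 12.
At the standard offset (UTC+11:15), 08:15 UTC + 11h15m = 19:30 Ethund Province standard time.
Daylight saving runs 28 November 2025 – 12 April 2026; the standard-time date in Ethund Province, 17 April 2026, is outside that window, so Ethund Province is on standard time at UTC+11:15.
08:15 UTC + 11h15m = 19:30 local.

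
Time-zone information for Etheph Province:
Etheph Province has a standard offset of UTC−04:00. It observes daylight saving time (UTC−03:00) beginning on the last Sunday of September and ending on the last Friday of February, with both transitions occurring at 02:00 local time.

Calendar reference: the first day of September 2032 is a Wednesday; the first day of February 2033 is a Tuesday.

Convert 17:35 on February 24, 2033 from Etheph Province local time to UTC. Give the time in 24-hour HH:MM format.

20:35

1 September 2032 is a Wednesday, so Sundays fall on 5, 12, 19, 26; the last is September 26.
1 February 2033 is a Tuesday, so Fridays fall on 4, 11, 18, 25; the last is February 25.
Daylight saving runs 26 September 2032 – 25 February 2033; February 24, 2033 is inside that window, so Etheph Province is at UTC−03:00.
17:35 local + 3h = 20:35 UTC.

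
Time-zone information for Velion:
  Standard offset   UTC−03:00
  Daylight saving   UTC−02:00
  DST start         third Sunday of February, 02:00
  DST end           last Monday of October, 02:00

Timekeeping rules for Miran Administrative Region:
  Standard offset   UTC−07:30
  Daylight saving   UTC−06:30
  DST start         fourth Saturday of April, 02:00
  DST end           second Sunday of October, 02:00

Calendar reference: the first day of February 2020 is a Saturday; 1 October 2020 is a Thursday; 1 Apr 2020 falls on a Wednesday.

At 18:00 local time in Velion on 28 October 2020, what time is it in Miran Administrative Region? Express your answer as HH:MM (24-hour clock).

1 February 2020 is a Saturday, so the first Sunday is February 2 and the third is February 16.
1 October 2020 is a Thursday, so Mondays fall on 5, 12, 19, 26; the last is October 26.
28 October 2020 does not fall between 16 February and 26 October, so daylight saving is not in effect and Velion is at UTC−03:00.
18:00 Velion + 3h = 21:00 UTC.
1 April 2020 is a Wednesday, so the first Saturday is April 4 and the fourth is April 25.
1 October 2020 is a Thursday, so the first Sunday is October 4 and the second is October 11.
At the standard offset (UTC−07:30), 21:00 UTC − 7h30m = 13:30 Miran Administrative Region standard time.
The standard-time date in Miran Administrative Region, 28 October 2020, does not fall between 25 April and 11 October, so daylight saving is not in effect and Miran Administrative Region is at UTC−07:30.
21:00 UTC − 7h30m = 13:30 Miran Administrative Region.

13:30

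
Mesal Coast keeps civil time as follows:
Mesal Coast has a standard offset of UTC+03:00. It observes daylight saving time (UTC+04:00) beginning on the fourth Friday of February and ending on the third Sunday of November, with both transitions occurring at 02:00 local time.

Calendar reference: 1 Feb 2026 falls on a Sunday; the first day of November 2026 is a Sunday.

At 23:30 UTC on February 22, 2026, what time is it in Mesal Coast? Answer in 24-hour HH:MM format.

1 February 2026 is a Sunday, so the first Friday is February 6 and the fourth is February 27.
1 November 2026 is a Sunday, so the first Sunday is November 1 and the third is November 15.
At the standard offset (UTC+03:00), 23:30 UTC + 3h = 02:30 Mesal Coast standard time (rolling into the next day, 23 February 2026).
Daylight saving runs 27 February – 15 November; the standard-time date in Mesal Coast, February 23, 2026, is outside that window, so Mesal Coast is on standard time at UTC+03:00.
23:30 UTC + 3h = 02:30 local (rolling into the next day, 23 February 2026).

02:30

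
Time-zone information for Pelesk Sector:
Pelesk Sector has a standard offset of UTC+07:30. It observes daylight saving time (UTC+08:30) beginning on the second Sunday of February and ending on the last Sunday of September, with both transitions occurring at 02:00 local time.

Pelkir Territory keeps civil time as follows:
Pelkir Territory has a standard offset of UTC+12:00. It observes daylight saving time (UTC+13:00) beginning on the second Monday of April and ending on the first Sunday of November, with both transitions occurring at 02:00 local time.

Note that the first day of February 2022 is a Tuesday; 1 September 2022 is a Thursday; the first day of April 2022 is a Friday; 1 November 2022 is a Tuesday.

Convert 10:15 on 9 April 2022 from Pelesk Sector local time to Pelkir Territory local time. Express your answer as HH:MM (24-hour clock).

1 February 2022 is a Tuesday, so the first Sunday is February 6 and the second is February 13.
1 September 2022 is a Thursday, so Sundays fall on 4, 11, 18, 25; the last is September 25.
9 April 2022 falls between 13 February and 25 September, so daylight saving is in effect and Pelesk Sector is at UTC+08:30.
10:15 Pelesk Sector − 8h30m = 01:45 UTC.
1 April 2022 is a Friday, so the first Monday is April 4 and the second is April 11.
1 November 2022 is a Tuesday, so the first Sunday is November 6.
At the standard offset (UTC+12:00), 01:45 UTC + 12h = 13:45 Pelkir Territory standard time.
The standard-time date in Pelkir Territory, 9 April 2022, does not fall between 11 April and 6 November, so daylight saving is not in effect and Pelkir Territory is at UTC+12:00.
01:45 UTC + 12h = 13:45 Pelkir Territory.

13:45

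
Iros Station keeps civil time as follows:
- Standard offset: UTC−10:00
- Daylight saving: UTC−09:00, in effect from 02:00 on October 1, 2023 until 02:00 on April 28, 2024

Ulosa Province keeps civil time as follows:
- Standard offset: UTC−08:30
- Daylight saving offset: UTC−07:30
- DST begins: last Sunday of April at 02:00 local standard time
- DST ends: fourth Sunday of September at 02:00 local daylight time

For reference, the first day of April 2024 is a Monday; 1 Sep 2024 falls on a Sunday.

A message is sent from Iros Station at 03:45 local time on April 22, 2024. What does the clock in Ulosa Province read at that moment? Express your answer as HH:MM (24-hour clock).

Daylight saving runs 1 October 2023 – 28 April 2024; April 22, 2024 is inside that window, so Iros Station is at UTC−09:00.
03:45 Iros Station + 9h = 12:45 UTC.
1 April 2024 is a Monday, so Sundays fall on 7, 14, 21, 28; the last is April 28.
1 September 2024 is a Sunday, so the first Sunday is September 1 and the fourth is September 22.
At the standard offset (UTC−08:30), 12:45 UTC − 8h30m = 04:15 Ulosa Province standard time.
The standard-time date in Ulosa Province, April 22, 2024, is outside the daylight-saving period (28 April – 22 September), so Ulosa Province is on standard time, UTC−08:30.
12:45 UTC − 8h30m = 04:15 Ulosa Province.

04:15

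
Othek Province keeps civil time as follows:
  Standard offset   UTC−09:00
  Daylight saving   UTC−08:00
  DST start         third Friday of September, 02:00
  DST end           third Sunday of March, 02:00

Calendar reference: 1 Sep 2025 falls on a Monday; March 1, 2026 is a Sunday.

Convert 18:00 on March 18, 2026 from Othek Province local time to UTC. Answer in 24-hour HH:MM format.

03:00

1 September 2025 is a Monday, so the first Friday is September 5 and the third is September 19.
1 March 2026 is a Sunday, so the first Sunday is March 1 and the third is March 15.
March 18, 2026 is outside the daylight-saving period (19 September 2025 – 15 March 2026), so Othek Province is on standard time, UTC−09:00.
18:00 local + 9h = 03:00 UTC (rolling into the next day, 19 March 2026).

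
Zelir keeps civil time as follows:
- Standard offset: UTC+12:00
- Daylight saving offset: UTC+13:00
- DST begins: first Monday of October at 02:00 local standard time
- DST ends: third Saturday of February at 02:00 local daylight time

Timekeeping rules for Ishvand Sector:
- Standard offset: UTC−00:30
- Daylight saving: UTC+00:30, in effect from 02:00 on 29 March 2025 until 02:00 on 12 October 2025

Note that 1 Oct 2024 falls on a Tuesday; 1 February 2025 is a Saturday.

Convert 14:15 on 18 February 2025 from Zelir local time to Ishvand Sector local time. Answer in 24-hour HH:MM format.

1 October 2024 is a Tuesday, so the first Monday is October 7.
1 February 2025 is a Saturday, so the first Saturday is February 1 and the third is February 15.
18 February 2025 does not fall between 7 October 2024 and 15 February 2025, so daylight saving is not in effect and Zelir is at UTC+12:00.
14:15 Zelir − 12h = 02:15 UTC.
At the standard offset (UTC−00:30), 02:15 UTC − 0h30m = 01:45 Ishvand Sector standard time.
Daylight saving runs 29 March – 12 October; the standard-time date in Ishvand Sector, 18 February 2025, is outside that window, so Ishvand Sector is on standard time at UTC−00:30.
02:15 UTC − 0h30m = 01:45 Ishvand Sector.

01:45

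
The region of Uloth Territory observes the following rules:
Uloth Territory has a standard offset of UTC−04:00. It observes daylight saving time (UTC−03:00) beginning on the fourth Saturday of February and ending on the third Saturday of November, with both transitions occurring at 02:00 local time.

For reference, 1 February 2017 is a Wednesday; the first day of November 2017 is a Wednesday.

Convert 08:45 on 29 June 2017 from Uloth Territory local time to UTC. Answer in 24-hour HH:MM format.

11:45

1 February 2017 is a Wednesday, so the first Saturday is February 4 and the fourth is February 25.
1 November 2017 is a Wednesday, so the first Saturday is November 4 and the third is November 18.
29 June 2017 falls between 25 February and 18 November, so daylight saving is in effect and Uloth Territory is at UTC−03:00.
08:45 local + 3h = 11:45 UTC.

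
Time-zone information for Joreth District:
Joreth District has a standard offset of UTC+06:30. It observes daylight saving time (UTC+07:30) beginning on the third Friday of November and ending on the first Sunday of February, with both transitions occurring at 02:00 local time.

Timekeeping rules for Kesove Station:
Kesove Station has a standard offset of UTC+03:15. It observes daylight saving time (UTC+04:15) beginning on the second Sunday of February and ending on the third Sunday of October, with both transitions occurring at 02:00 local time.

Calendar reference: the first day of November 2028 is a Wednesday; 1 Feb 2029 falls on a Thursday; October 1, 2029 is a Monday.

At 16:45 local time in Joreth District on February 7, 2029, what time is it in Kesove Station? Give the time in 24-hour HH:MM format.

13:30

1 November 2028 is a Wednesday, so the first Friday is November 3 and the third is November 17.
1 February 2029 is a Thursday, so the first Sunday is February 4.
February 7, 2029 is outside the daylight-saving period (17 November 2028 – 4 February 2029), so Joreth District is on standard time, UTC+06:30.
16:45 Joreth District − 6h30m = 10:15 UTC.
1 February 2029 is a Thursday, so the first Sunday is February 4 and the second is February 11.
1 October 2029 is a Monday, so the first Sunday is October 7 and the third is October 21.
At the standard offset (UTC+03:15), 10:15 UTC + 3h15m = 13:30 Kesove Station standard time.
The standard-time date in Kesove Station, February 7, 2029, does not fall between 11 February and 21 October, so daylight saving is not in effect and Kesove Station is at UTC+03:15.
10:15 UTC + 3h15m = 13:30 Kesove Station.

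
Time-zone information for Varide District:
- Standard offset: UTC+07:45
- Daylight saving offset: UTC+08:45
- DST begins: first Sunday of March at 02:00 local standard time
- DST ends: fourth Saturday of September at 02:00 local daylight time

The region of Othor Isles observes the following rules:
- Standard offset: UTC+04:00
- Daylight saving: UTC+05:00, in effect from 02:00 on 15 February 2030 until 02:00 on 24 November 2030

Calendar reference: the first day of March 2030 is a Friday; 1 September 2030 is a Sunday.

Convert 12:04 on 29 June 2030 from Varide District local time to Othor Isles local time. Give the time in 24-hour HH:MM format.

1 March 2030 is a Friday, so the first Sunday is March 3.
1 September 2030 is a Sunday, so the first Saturday is September 7 and the fourth is September 28.
Daylight saving runs 3 March – 28 September; 29 June 2030 is inside that window, so Varide District is at UTC+08:45.
12:04 Varide District − 8h45m = 03:19 UTC.
At the standard offset (UTC+04:00), 03:19 UTC + 4h = 07:19 Othor Isles standard time.
Daylight saving runs 15 February – 24 November; the standard-time date in Othor Isles, 29 June 2030, is inside that window, so Othor Isles is at UTC+05:00.
03:19 UTC + 5h = 08:19 Othor Isles.

08:19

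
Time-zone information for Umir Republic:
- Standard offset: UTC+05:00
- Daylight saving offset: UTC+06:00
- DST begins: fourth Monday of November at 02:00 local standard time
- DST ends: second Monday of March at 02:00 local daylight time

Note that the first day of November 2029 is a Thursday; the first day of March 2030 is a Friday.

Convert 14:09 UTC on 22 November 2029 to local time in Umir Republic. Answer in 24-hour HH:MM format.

19:09

1 November 2029 is a Thursday, so the first Monday is November 5 and the fourth is November 26.
1 March 2030 is a Friday, so the first Monday is March 4 and the second is March 11.
At the standard offset (UTC+05:00), 14:09 UTC + 5h = 19:09 Umir Republic standard time.
The standard-time date in Umir Republic, 22 November 2029, does not fall between 26 November 2029 and 11 March 2030, so daylight saving is not in effect and Umir Republic is at UTC+05:00.
14:09 UTC + 5h = 19:09 local.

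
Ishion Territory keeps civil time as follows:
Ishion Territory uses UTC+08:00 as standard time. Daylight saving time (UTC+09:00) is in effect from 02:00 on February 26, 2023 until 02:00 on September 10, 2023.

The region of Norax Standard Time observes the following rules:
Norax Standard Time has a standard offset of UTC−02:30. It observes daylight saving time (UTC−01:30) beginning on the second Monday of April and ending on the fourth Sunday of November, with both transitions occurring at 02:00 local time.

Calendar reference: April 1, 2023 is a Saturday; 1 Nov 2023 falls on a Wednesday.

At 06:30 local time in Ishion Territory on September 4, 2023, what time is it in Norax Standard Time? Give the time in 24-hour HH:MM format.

20:00

Daylight saving runs 26 February – 10 September; September 4, 2023 is inside that window, so Ishion Territory is at UTC+09:00.
06:30 Ishion Territory − 9h = 21:30 UTC (rolling into the previous day, 3 September 2023).
1 April 2023 is a Saturday, so the first Monday is April 3 and the second is April 10.
1 November 2023 is a Wednesday, so the first Sunday is November 5 and the fourth is November 26.
At the standard offset (UTC−02:30), 21:30 UTC − 2h30m = 19:00 Norax Standard Time standard time.
The standard-time date in Norax Standard Time, September 3, 2023, falls between 10 April and 26 November, so daylight saving is in effect and Norax Standard Time is at UTC−01:30.
21:30 UTC − 1h30m = 20:00 Norax Standard Time.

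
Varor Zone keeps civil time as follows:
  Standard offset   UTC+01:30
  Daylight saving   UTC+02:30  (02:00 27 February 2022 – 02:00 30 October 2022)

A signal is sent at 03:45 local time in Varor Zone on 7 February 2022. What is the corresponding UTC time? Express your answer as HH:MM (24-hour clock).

02:15

7 February 2022 is outside the daylight-saving period (27 February – 30 October), so Varor Zone is on standard time, UTC+01:30.
03:45 local − 1h30m = 02:15 UTC.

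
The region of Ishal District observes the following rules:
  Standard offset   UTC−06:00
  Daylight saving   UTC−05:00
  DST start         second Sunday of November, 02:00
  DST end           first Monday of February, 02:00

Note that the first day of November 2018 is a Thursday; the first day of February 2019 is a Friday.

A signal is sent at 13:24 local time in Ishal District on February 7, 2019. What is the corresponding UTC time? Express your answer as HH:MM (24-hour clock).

1 November 2018 is a Thursday, so the first Sunday is November 4 and the second is November 11.
1 February 2019 is a Friday, so the first Monday is February 4.
February 7, 2019 is outside the daylight-saving period (11 November 2018 – 4 February 2019), so Ishal District is on standard time, UTC−06:00.
13:24 local + 6h = 19:24 UTC.

19:24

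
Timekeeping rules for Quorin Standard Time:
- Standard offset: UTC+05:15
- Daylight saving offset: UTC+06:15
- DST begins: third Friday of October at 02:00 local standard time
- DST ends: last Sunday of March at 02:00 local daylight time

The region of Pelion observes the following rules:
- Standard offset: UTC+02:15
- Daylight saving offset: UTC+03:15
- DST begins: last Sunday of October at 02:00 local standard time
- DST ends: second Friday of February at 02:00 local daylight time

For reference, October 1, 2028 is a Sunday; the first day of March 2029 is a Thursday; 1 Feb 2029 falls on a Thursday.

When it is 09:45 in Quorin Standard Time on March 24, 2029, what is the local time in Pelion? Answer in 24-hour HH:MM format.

1 October 2028 is a Sunday, so the first Friday is October 6 and the third is October 20.
1 March 2029 is a Thursday, so Sundays fall on 4, 11, 18, 25; the last is March 25.
March 24, 2029 lies within the daylight-saving period (20 October 2028 – 25 March 2029), so Quorin Standard Time is on daylight time, UTC+06:15.
09:45 Quorin Standard Time − 6h15m = 03:30 UTC.
1 October 2028 is a Sunday, so Sundays fall on 1, 8, 15, 22, 29; the last is October 29.
1 February 2029 is a Thursday, so the first Friday is February 2 and the second is February 9.
At the standard offset (UTC+02:15), 03:30 UTC + 2h15m = 05:45 Pelion standard time.
The standard-time date in Pelion, March 24, 2029, is outside the daylight-saving period (29 October 2028 – 9 February 2029), so Pelion is on standard time, UTC+02:15.
03:30 UTC + 2h15m = 05:45 Pelion.

05:45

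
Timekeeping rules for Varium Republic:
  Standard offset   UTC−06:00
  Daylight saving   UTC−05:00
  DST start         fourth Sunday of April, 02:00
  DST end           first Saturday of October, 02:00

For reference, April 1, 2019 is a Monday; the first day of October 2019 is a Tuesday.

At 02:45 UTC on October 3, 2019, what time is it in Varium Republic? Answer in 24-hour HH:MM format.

1 April 2019 is a Monday, so the first Sunday is April 7 and the fourth is April 28.
1 October 2019 is a Tuesday, so the first Saturday is October 5.
At the standard offset (UTC−06:00), 02:45 UTC − 6h = 20:45 Varium Republic standard time (rolling into the previous day, 2 October 2019).
Daylight saving runs 28 April – 5 October; the standard-time date in Varium Republic, October 2, 2019, is inside that window, so Varium Republic is at UTC−05:00.
02:45 UTC − 5h = 21:45 local (rolling into the previous day, 2 October 2019).

21:45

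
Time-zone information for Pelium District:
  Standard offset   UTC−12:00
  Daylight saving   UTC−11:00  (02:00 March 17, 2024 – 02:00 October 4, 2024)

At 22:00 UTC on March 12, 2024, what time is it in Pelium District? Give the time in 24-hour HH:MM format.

10:00

At the standard offset (UTC−12:00), 22:00 UTC − 12h = 10:00 Pelium District standard time.
The standard-time date in Pelium District, March 12, 2024, is outside the daylight-saving period (17 March – 4 October), so Pelium District is on standard time, UTC−12:00.
22:00 UTC − 12h = 10:00 local.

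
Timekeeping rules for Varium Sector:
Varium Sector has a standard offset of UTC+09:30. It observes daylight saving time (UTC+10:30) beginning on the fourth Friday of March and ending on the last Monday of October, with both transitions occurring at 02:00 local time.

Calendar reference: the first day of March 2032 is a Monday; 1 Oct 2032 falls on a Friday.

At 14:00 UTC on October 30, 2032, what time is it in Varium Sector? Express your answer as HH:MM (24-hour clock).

23:30

1 March 2032 is a Monday, so the first Friday is March 5 and the fourth is March 26.
1 October 2032 is a Friday, so Mondays fall on 4, 11, 18, 25; the last is October 25.
At the standard offset (UTC+09:30), 14:00 UTC + 9h30m = 23:30 Varium Sector standard time.
The standard-time date in Varium Sector, October 30, 2032, does not fall between 26 March and 25 October, so daylight saving is not in effect and Varium Sector is at UTC+09:30.
14:00 UTC + 9h30m = 23:30 local.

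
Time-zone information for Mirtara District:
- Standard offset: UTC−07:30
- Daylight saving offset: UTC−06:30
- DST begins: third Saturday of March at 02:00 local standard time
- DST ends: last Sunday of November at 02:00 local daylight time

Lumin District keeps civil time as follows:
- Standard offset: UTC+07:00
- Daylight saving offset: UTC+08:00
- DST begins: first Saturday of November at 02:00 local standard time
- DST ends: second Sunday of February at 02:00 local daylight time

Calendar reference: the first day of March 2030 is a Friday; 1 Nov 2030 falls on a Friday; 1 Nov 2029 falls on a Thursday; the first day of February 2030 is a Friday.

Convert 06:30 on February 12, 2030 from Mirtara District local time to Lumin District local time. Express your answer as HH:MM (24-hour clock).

21:00

1 March 2030 is a Friday, so the first Saturday is March 2 and the third is March 16.
1 November 2030 is a Friday, so Sundays fall on 3, 10, 17, 24; the last is November 24.
February 12, 2030 does not fall between 16 March and 24 November, so daylight saving is not in effect and Mirtara District is at UTC−07:30.
06:30 Mirtara District + 7h30m = 14:00 UTC.
1 November 2029 is a Thursday, so the first Saturday is November 3.
1 February 2030 is a Friday, so the first Sunday is February 3 and the second is February 10.
At the standard offset (UTC+07:00), 14:00 UTC + 7h = 21:00 Lumin District standard time.
Daylight saving runs 3 November 2029 – 10 February 2030; the standard-time date in Lumin District, February 12, 2030, is outside that window, so Lumin District is on standard time at UTC+07:00.
14:00 UTC + 7h = 21:00 Lumin District.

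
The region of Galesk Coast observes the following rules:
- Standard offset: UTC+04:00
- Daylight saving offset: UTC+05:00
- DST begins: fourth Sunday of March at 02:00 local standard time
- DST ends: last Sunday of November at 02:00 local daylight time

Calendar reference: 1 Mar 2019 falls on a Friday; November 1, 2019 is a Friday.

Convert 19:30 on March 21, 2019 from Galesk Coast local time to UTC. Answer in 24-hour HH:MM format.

1 March 2019 is a Friday, so the first Sunday is March 3 and the fourth is March 24.
1 November 2019 is a Friday, so Sundays fall on 3, 10, 17, 24; the last is November 24.
March 21, 2019 is outside the daylight-saving period (24 March – 24 November), so Galesk Coast is on standard time, UTC+04:00.
19:30 local − 4h = 15:30 UTC.

15:30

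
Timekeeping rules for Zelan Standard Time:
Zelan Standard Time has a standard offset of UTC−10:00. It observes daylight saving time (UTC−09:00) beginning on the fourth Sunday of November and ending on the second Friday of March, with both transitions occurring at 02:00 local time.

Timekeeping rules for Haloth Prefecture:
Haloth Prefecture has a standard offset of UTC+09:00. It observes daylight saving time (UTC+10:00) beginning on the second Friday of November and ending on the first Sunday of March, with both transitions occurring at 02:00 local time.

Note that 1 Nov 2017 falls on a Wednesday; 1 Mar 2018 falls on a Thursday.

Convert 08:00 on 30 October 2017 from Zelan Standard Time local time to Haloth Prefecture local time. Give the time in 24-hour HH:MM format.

1 November 2017 is a Wednesday, so the first Sunday is November 5 and the fourth is November 26.
1 March 2018 is a Thursday, so the first Friday is March 2 and the second is March 9.
Daylight saving runs 26 November 2017 – 9 March 2018; 30 October 2017 is outside that window, so Zelan Standard Time is on standard time at UTC−10:00.
08:00 Zelan Standard Time + 10h = 18:00 UTC.
1 November 2017 is a Wednesday, so the first Friday is November 3 and the second is November 10.
1 March 2018 is a Thursday, so the first Sunday is March 4.
At the standard offset (UTC+09:00), 18:00 UTC + 9h = 03:00 Haloth Prefecture standard time (rolling into the next day, 31 October 2017).
The standard-time date in Haloth Prefecture, 31 October 2017, is outside the daylight-saving period (10 November 2017 – 4 March 2018), so Haloth Prefecture is on standard time, UTC+09:00.
18:00 UTC + 9h = 03:00 Haloth Prefecture (rolling into the next day, 31 October 2017).

03:00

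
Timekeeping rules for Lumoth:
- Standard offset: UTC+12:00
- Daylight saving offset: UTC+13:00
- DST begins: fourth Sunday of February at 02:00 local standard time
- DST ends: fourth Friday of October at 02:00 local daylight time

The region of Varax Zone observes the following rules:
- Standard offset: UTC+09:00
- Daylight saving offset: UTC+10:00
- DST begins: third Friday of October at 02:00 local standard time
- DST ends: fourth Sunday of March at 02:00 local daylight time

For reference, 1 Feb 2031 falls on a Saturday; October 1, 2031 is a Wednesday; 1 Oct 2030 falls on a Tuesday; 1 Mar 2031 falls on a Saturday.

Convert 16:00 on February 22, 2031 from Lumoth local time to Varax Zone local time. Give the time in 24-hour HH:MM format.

14:00

1 February 2031 is a Saturday, so the first Sunday is February 2 and the fourth is February 23.
1 October 2031 is a Wednesday, so the first Friday is October 3 and the fourth is October 24.
Daylight saving runs 23 February – 24 October; February 22, 2031 is outside that window, so Lumoth is on standard time at UTC+12:00.
16:00 Lumoth − 12h = 04:00 UTC.
1 October 2030 is a Tuesday, so the first Friday is October 4 and the third is October 18.
1 March 2031 is a Saturday, so the first Sunday is March 2 and the fourth is March 23.
At the standard offset (UTC+09:00), 04:00 UTC + 9h = 13:00 Varax Zone standard time.
The standard-time date in Varax Zone, February 22, 2031, falls between 18 October 2030 and 23 March 2031, so daylight saving is in effect and Varax Zone is at UTC+10:00.
04:00 UTC + 10h = 14:00 Varax Zone.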